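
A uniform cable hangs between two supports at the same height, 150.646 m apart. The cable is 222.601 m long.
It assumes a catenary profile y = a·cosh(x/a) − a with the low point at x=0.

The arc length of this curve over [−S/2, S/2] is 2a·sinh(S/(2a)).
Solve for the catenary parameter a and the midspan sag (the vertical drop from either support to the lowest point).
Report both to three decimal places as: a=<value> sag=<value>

seed: a₀ = √(S³/(24(L−S))) = √(150.646³/(24·71.955)) = 44.493882
iter 1: u=1.692884  f(a)=+1.104e+01  f'(a)=-4.261e+00  a ← 44.493882 − (+1.104e+01/-4.261e+00) = 47.085280
iter 2: u=1.599714  f(a)=+1.038e+00  f'(a)=-3.495e+00  a ← 47.085280 − (+1.038e+00/-3.495e+00) = 47.382383
iter 3: u=1.589684  f(a)=+1.128e-02  f'(a)=-3.419e+00  a ← 47.382383 − (+1.128e-02/-3.419e+00) = 47.385682
iter 4: u=1.589573  f(a)=+1.364e-06  f'(a)=-3.418e+00  a ← 47.385682 − (+1.364e-06/-3.418e+00) = 47.385683
iter 5: u=1.589573  f(a)=+0.000e+00  f'(a)=-3.418e+00  a ← 47.385683 − (+0.000e+00/-3.418e+00) = 47.385683
converged: |Δa| < 1e-12 after 5 iterations
sag = a·(cosh(S/(2a)) − 1) = 47.385683·(cosh(1.589573) − 1) = 73.582099
T_max/T_min = cosh(S/(2a)) = 2.552834

a=47.386 sag=73.582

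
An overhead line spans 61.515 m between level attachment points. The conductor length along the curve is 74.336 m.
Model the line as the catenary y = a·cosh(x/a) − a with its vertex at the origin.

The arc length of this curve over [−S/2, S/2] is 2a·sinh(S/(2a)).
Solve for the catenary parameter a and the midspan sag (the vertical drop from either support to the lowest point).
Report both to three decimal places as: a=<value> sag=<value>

seed: a₀ = √(S³/(24(L−S))) = √(61.515³/(24·12.821)) = 27.504577
iter 1: u=1.118268  f(a)=+8.259e-01  f'(a)=-1.054e+00  a ← 27.504577 − (+8.259e-01/-1.054e+00) = 28.288054
iter 2: u=1.087296  f(a)=+3.661e-02  f'(a)=-9.626e-01  a ← 28.288054 − (+3.661e-02/-9.626e-01) = 28.326080
iter 3: u=1.085837  f(a)=+7.929e-05  f'(a)=-9.585e-01  a ← 28.326080 − (+7.929e-05/-9.585e-01) = 28.326163
iter 4: u=1.085834  f(a)=+3.738e-10  f'(a)=-9.585e-01  a ← 28.326163 − (+3.738e-10/-9.585e-01) = 28.326163
iter 5: u=1.085834  f(a)=-1.421e-14  f'(a)=-9.585e-01  a ← 28.326163 − (-1.421e-14/-9.585e-01) = 28.326163
converged: |Δa| < 1e-12 after 5 iterations
sag = a·(cosh(S/(2a)) − 1) = 28.326163·(cosh(1.085834) − 1) = 18.405322
T_max/T_min = cosh(S/(2a)) = 1.649764

a=28.326 sag=18.405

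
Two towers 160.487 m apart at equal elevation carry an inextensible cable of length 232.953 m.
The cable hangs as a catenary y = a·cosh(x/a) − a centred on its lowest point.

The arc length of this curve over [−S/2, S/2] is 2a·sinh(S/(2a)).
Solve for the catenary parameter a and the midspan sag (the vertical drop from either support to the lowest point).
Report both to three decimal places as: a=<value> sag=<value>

seed: a₀ = √(S³/(24(L−S))) = √(160.487³/(24·72.466)) = 48.751392
iter 1: u=1.645974  f(a)=+1.047e+01  f'(a)=-3.860e+00  a ← 48.751392 − (+1.047e+01/-3.860e+00) = 51.464673
iter 2: u=1.559196  f(a)=+9.380e-01  f'(a)=-3.197e+00  a ← 51.464673 − (+9.380e-01/-3.197e+00) = 51.758058
iter 3: u=1.550358  f(a)=+9.157e-03  f'(a)=-3.135e+00  a ← 51.758058 − (+9.157e-03/-3.135e+00) = 51.760979
iter 4: u=1.550270  f(a)=+8.916e-07  f'(a)=-3.134e+00  a ← 51.760979 − (+8.916e-07/-3.134e+00) = 51.760979
iter 5: u=1.550270  f(a)=+2.842e-14  f'(a)=-3.134e+00  a ← 51.760979 − (+2.842e-14/-3.134e+00) = 51.760979
converged: |Δa| < 1e-12 after 5 iterations
sag = a·(cosh(S/(2a)) − 1) = 51.760979·(cosh(1.550270) − 1) = 75.698716
T_max/T_min = cosh(S/(2a)) = 2.462467

a=51.761 sag=75.699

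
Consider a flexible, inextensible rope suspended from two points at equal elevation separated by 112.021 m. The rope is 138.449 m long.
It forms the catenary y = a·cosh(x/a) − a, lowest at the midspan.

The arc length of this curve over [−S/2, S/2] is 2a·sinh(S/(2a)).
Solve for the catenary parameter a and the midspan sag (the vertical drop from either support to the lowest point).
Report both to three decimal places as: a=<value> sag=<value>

seed: a₀ = √(S³/(24(L−S))) = √(112.021³/(24·26.428)) = 47.077284
iter 1: u=1.189756  f(a)=+1.935e+00  f'(a)=-1.290e+00  a ← 47.077284 − (+1.935e+00/-1.290e+00) = 48.577188
iter 2: u=1.153021  f(a)=+9.631e-02  f'(a)=-1.164e+00  a ← 48.577188 − (+9.631e-02/-1.164e+00) = 48.659902
iter 3: u=1.151061  f(a)=+2.663e-04  f'(a)=-1.158e+00  a ← 48.659902 − (+2.663e-04/-1.158e+00) = 48.660132
iter 4: u=1.151055  f(a)=+2.049e-09  f'(a)=-1.158e+00  a ← 48.660132 − (+2.049e-09/-1.158e+00) = 48.660132
iter 5: u=1.151055  f(a)=+0.000e+00  f'(a)=-1.158e+00  a ← 48.660132 − (+0.000e+00/-1.158e+00) = 48.660132
converged: |Δa| < 1e-12 after 5 iterations
sag = a·(cosh(S/(2a)) − 1) = 48.660132·(cosh(1.151055) − 1) = 35.955705
T_max/T_min = cosh(S/(2a)) = 1.738915

a=48.660 sag=35.956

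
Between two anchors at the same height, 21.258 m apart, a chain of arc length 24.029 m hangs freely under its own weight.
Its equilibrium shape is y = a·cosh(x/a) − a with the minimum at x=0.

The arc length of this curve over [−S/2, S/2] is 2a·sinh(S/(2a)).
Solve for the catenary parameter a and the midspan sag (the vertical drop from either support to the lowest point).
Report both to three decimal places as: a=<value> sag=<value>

a=12.247 sag=4.909

seed: a₀ = √(S³/(24(L−S))) = √(21.258³/(24·2.771)) = 12.018762
iter 1: u=0.884367  f(a)=+1.104e-01  f'(a)=-4.982e-01  a ← 12.018762 − (+1.104e-01/-4.982e-01) = 12.240361
iter 2: u=0.868357  f(a)=+3.127e-03  f'(a)=-4.703e-01  a ← 12.240361 − (+3.127e-03/-4.703e-01) = 12.247011
iter 3: u=0.867885  f(a)=+2.672e-06  f'(a)=-4.695e-01  a ← 12.247011 − (+2.672e-06/-4.695e-01) = 12.247016
iter 4: u=0.867885  f(a)=+1.954e-12  f'(a)=-4.695e-01  a ← 12.247016 − (+1.954e-12/-4.695e-01) = 12.247016
converged: |Δa| < 1e-12 after 4 iterations
sag = a·(cosh(S/(2a)) − 1) = 12.247016·(cosh(0.867885) − 1) = 4.909254
T_max/T_min = cosh(S/(2a)) = 1.400853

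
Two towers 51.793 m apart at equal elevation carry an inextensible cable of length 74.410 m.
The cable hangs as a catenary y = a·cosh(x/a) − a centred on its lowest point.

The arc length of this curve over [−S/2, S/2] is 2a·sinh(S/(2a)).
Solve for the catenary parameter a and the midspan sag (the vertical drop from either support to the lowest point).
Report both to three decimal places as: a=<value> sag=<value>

seed: a₀ = √(S³/(24(L−S))) = √(51.793³/(24·22.617)) = 15.998655
iter 1: u=1.618667  f(a)=+3.155e+00  f'(a)=-3.641e+00  a ← 15.998655 − (+3.155e+00/-3.641e+00) = 16.865093
iter 2: u=1.535509  f(a)=+2.744e-01  f'(a)=-3.033e+00  a ← 16.865093 − (+2.744e-01/-3.033e+00) = 16.955571
iter 3: u=1.527315  f(a)=+2.513e-03  f'(a)=-2.977e+00  a ← 16.955571 − (+2.513e-03/-2.977e+00) = 16.956415
iter 4: u=1.527239  f(a)=+2.150e-07  f'(a)=-2.977e+00  a ← 16.956415 − (+2.150e-07/-2.977e+00) = 16.956415
iter 5: u=1.527239  f(a)=-1.421e-14  f'(a)=-2.977e+00  a ← 16.956415 − (-1.421e-14/-2.977e+00) = 16.956415
converged: |Δa| < 1e-12 after 5 iterations
sag = a·(cosh(S/(2a)) − 1) = 16.956415·(cosh(1.527239) − 1) = 23.930405
T_max/T_min = cosh(S/(2a)) = 2.411289

a=16.956 sag=23.930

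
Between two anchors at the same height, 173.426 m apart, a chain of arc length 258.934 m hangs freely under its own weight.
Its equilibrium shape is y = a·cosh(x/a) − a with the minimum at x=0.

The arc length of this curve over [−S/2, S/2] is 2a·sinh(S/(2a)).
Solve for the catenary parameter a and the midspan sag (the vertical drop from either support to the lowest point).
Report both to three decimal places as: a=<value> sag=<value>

a=53.788 sag=86.408

seed: a₀ = √(S³/(24(L−S))) = √(173.426³/(24·85.508)) = 50.415295
iter 1: u=1.719974  f(a)=+1.358e+01  f'(a)=-4.508e+00  a ← 50.415295 − (+1.358e+01/-4.508e+00) = 53.427142
iter 2: u=1.623014  f(a)=+1.312e+00  f'(a)=-3.675e+00  a ← 53.427142 − (+1.312e+00/-3.675e+00) = 53.784066
iter 3: u=1.612243  f(a)=+1.514e-02  f'(a)=-3.591e+00  a ← 53.784066 − (+1.514e-02/-3.591e+00) = 53.788281
iter 4: u=1.612117  f(a)=+2.067e-06  f'(a)=-3.590e+00  a ← 53.788281 − (+2.067e-06/-3.590e+00) = 53.788282
iter 5: u=1.612117  f(a)=+5.684e-14  f'(a)=-3.590e+00  a ← 53.788282 − (+5.684e-14/-3.590e+00) = 53.788282
converged: |Δa| < 1e-12 after 5 iterations
sag = a·(cosh(S/(2a)) − 1) = 53.788282·(cosh(1.612117) − 1) = 86.407593
T_max/T_min = cosh(S/(2a)) = 2.606439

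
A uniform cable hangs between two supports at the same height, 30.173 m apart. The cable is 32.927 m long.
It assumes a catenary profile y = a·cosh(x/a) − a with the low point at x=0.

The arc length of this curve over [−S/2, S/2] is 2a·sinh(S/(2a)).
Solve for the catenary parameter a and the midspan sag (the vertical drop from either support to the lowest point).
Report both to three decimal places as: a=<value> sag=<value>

a=20.660 sag=5.758

seed: a₀ = √(S³/(24(L−S))) = √(30.173³/(24·2.754)) = 20.386382
iter 1: u=0.740028  f(a)=+7.640e-02  f'(a)=-2.853e-01  a ← 20.386382 − (+7.640e-02/-2.853e-01) = 20.654203
iter 2: u=0.730432  f(a)=+1.532e-03  f'(a)=-2.739e-01  a ← 20.654203 − (+1.532e-03/-2.739e-01) = 20.659794
iter 3: u=0.730235  f(a)=+6.435e-07  f'(a)=-2.737e-01  a ← 20.659794 − (+6.435e-07/-2.737e-01) = 20.659797
iter 4: u=0.730235  f(a)=+1.137e-13  f'(a)=-2.737e-01  a ← 20.659797 − (+1.137e-13/-2.737e-01) = 20.659797
converged: |Δa| < 1e-12 after 4 iterations
sag = a·(cosh(S/(2a)) − 1) = 20.659797·(cosh(0.730235) − 1) = 5.757509
T_max/T_min = cosh(S/(2a)) = 1.278682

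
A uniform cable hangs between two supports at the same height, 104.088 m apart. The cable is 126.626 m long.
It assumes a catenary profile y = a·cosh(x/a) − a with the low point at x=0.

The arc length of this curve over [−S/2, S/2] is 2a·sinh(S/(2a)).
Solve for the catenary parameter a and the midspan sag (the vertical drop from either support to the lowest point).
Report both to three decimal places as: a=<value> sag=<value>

a=47.075 sag=31.821

seed: a₀ = √(S³/(24(L−S))) = √(104.088³/(24·22.538)) = 45.660187
iter 1: u=1.139811  f(a)=+1.510e+00  f'(a)=-1.122e+00  a ← 45.660187 − (+1.510e+00/-1.122e+00) = 47.006662
iter 2: u=1.107162  f(a)=+6.937e-02  f'(a)=-1.021e+00  a ← 47.006662 − (+6.937e-02/-1.021e+00) = 47.074633
iter 3: u=1.105564  f(a)=+1.620e-04  f'(a)=-1.016e+00  a ← 47.074633 − (+1.620e-04/-1.016e+00) = 47.074792
iter 4: u=1.105560  f(a)=+8.882e-10  f'(a)=-1.016e+00  a ← 47.074792 − (+8.882e-10/-1.016e+00) = 47.074792
iter 5: u=1.105560  f(a)=+0.000e+00  f'(a)=-1.016e+00  a ← 47.074792 − (+0.000e+00/-1.016e+00) = 47.074792
converged: |Δa| < 1e-12 after 5 iterations
sag = a·(cosh(S/(2a)) − 1) = 47.074792·(cosh(1.105560) − 1) = 31.821165
T_max/T_min = cosh(S/(2a)) = 1.675970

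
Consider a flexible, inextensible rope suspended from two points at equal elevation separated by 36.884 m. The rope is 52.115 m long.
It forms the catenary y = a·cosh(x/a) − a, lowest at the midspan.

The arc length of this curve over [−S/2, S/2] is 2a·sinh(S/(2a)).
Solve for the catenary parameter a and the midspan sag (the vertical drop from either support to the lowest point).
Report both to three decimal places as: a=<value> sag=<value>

seed: a₀ = √(S³/(24(L−S))) = √(36.884³/(24·15.231)) = 11.716211
iter 1: u=1.574058  f(a)=+2.002e+00  f'(a)=-3.304e+00  a ← 11.716211 − (+2.002e+00/-3.304e+00) = 12.322194
iter 2: u=1.496649  f(a)=+1.658e-01  f'(a)=-2.777e+00  a ← 12.322194 − (+1.658e-01/-2.777e+00) = 12.381898
iter 3: u=1.489432  f(a)=+1.364e-03  f'(a)=-2.732e+00  a ← 12.381898 − (+1.364e-03/-2.732e+00) = 12.382397
iter 4: u=1.489372  f(a)=+9.404e-08  f'(a)=-2.731e+00  a ← 12.382397 − (+9.404e-08/-2.731e+00) = 12.382397
iter 5: u=1.489372  f(a)=+7.105e-15  f'(a)=-2.731e+00  a ← 12.382397 − (+7.105e-15/-2.731e+00) = 12.382397
converged: |Δa| < 1e-12 after 5 iterations
sag = a·(cosh(S/(2a)) − 1) = 12.382397·(cosh(1.489372) − 1) = 16.467509
T_max/T_min = cosh(S/(2a)) = 2.329913

a=12.382 sag=16.468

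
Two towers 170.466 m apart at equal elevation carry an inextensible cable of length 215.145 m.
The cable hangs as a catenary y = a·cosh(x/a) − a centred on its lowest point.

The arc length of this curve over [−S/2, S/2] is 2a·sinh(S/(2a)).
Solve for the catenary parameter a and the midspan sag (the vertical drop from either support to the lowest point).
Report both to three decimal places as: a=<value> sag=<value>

a=70.493 sag=58.119

seed: a₀ = √(S³/(24(L−S))) = √(170.466³/(24·44.679)) = 67.967190
iter 1: u=1.254032  f(a)=+3.648e+00  f'(a)=-1.533e+00  a ← 67.967190 − (+3.648e+00/-1.533e+00) = 70.345876
iter 2: u=1.211628  f(a)=+2.002e-01  f'(a)=-1.369e+00  a ← 70.345876 − (+2.002e-01/-1.369e+00) = 70.492109
iter 3: u=1.209114  f(a)=+6.810e-04  f'(a)=-1.360e+00  a ← 70.492109 − (+6.810e-04/-1.360e+00) = 70.492609
iter 4: u=1.209105  f(a)=+7.935e-09  f'(a)=-1.360e+00  a ← 70.492609 − (+7.935e-09/-1.360e+00) = 70.492609
iter 5: u=1.209105  f(a)=+2.842e-14  f'(a)=-1.360e+00  a ← 70.492609 − (+2.842e-14/-1.360e+00) = 70.492609
converged: |Δa| < 1e-12 after 5 iterations
sag = a·(cosh(S/(2a)) − 1) = 70.492609·(cosh(1.209105) − 1) = 58.119407
T_max/T_min = cosh(S/(2a)) = 1.824475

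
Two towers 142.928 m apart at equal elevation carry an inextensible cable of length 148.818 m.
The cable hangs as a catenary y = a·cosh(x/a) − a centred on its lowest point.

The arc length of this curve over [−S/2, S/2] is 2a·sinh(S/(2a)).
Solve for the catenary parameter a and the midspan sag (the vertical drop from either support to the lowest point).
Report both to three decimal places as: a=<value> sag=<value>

seed: a₀ = √(S³/(24(L−S))) = √(142.928³/(24·5.890)) = 143.718510
iter 1: u=0.497250  f(a)=+7.325e-02  f'(a)=-8.401e-02  a ← 143.718510 − (+7.325e-02/-8.401e-02) = 144.590395
iter 2: u=0.494251  f(a)=+6.719e-04  f'(a)=-8.248e-02  a ← 144.590395 − (+6.719e-04/-8.248e-02) = 144.598542
iter 3: u=0.494224  f(a)=+5.770e-08  f'(a)=-8.246e-02  a ← 144.598542 − (+5.770e-08/-8.246e-02) = 144.598543
iter 4: u=0.494224  f(a)=+0.000e+00  f'(a)=-8.246e-02  a ← 144.598543 − (+0.000e+00/-8.246e-02) = 144.598543
converged: |Δa| < 1e-12 after 4 iterations
sag = a·(cosh(S/(2a)) − 1) = 144.598543·(cosh(0.494224) − 1) = 18.021991
T_max/T_min = cosh(S/(2a)) = 1.124635

a=144.599 sag=18.022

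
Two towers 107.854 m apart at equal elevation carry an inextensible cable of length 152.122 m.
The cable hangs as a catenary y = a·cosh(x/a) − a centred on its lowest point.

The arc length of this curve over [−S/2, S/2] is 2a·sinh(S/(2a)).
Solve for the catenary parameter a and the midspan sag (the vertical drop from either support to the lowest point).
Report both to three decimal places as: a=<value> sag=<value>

a=36.307 sag=47.975

seed: a₀ = √(S³/(24(L−S))) = √(107.854³/(24·44.268)) = 34.364008
iter 1: u=1.569287  f(a)=+5.782e+00  f'(a)=-3.269e+00  a ← 34.364008 − (+5.782e+00/-3.269e+00) = 36.132462
iter 2: u=1.492481  f(a)=+4.763e-01  f'(a)=-2.751e+00  a ← 36.132462 − (+4.763e-01/-2.751e+00) = 36.305598
iter 3: u=1.485363  f(a)=+3.873e-03  f'(a)=-2.706e+00  a ← 36.305598 − (+3.873e-03/-2.706e+00) = 36.307029
iter 4: u=1.485305  f(a)=+2.608e-07  f'(a)=-2.706e+00  a ← 36.307029 − (+2.608e-07/-2.706e+00) = 36.307029
iter 5: u=1.485305  f(a)=+0.000e+00  f'(a)=-2.706e+00  a ← 36.307029 − (+0.000e+00/-2.706e+00) = 36.307029
converged: |Δa| < 1e-12 after 5 iterations
sag = a·(cosh(S/(2a)) − 1) = 36.307029·(cosh(1.485305) − 1) = 47.975093
T_max/T_min = cosh(S/(2a)) = 2.321372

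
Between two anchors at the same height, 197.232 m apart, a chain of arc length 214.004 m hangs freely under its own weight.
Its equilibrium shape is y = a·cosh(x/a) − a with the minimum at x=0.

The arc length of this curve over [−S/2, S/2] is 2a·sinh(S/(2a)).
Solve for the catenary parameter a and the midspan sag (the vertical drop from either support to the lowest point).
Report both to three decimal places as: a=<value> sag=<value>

seed: a₀ = √(S³/(24(L−S))) = √(197.232³/(24·16.772)) = 138.060048
iter 1: u=0.714298  f(a)=+4.331e-01  f'(a)=-2.556e-01  a ← 138.060048 − (+4.331e-01/-2.556e-01) = 139.754575
iter 2: u=0.705637  f(a)=+8.103e-03  f'(a)=-2.461e-01  a ← 139.754575 − (+8.103e-03/-2.461e-01) = 139.787499
iter 3: u=0.705471  f(a)=+2.956e-06  f'(a)=-2.459e-01  a ← 139.787499 − (+2.956e-06/-2.459e-01) = 139.787511
iter 4: u=0.705471  f(a)=+3.695e-13  f'(a)=-2.459e-01  a ← 139.787511 − (+3.695e-13/-2.459e-01) = 139.787511
converged: |Δa| < 1e-12 after 4 iterations
sag = a·(cosh(S/(2a)) − 1) = 139.787511·(cosh(0.705471) − 1) = 36.252190
T_max/T_min = cosh(S/(2a)) = 1.259338

a=139.788 sag=36.252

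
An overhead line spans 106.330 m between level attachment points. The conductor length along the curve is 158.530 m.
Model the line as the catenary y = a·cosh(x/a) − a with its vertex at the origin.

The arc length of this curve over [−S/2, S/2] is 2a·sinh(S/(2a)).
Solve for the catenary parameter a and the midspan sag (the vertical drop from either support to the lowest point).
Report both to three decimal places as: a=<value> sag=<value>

seed: a₀ = √(S³/(24(L−S))) = √(106.330³/(24·52.200)) = 30.977249
iter 1: u=1.716260  f(a)=+8.250e+00  f'(a)=-4.473e+00  a ← 30.977249 − (+8.250e+00/-4.473e+00) = 32.821479
iter 2: u=1.619823  f(a)=+7.941e-01  f'(a)=-3.650e+00  a ← 32.821479 − (+7.941e-01/-3.650e+00) = 33.039050
iter 3: u=1.609156  f(a)=+9.089e-03  f'(a)=-3.567e+00  a ← 33.039050 − (+9.089e-03/-3.567e+00) = 33.041598
iter 4: u=1.609032  f(a)=+1.221e-06  f'(a)=-3.566e+00  a ← 33.041598 − (+1.221e-06/-3.566e+00) = 33.041598
iter 5: u=1.609032  f(a)=+2.842e-14  f'(a)=-3.566e+00  a ← 33.041598 − (+2.842e-14/-3.566e+00) = 33.041598
converged: |Δa| < 1e-12 after 5 iterations
sag = a·(cosh(S/(2a)) − 1) = 33.041598·(cosh(1.609032) − 1) = 52.834402
T_max/T_min = cosh(S/(2a)) = 2.599027

a=33.042 sag=52.834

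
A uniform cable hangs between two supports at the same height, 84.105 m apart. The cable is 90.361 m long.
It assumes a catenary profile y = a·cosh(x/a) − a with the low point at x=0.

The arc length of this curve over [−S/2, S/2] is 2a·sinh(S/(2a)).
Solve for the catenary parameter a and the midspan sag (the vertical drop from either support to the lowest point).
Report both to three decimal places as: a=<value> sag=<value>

a=63.638 sag=14.407

seed: a₀ = √(S³/(24(L−S))) = √(84.105³/(24·6.256)) = 62.947536
iter 1: u=0.668056  f(a)=+1.411e-01  f'(a)=-2.078e-01  a ← 62.947536 − (+1.411e-01/-2.078e-01) = 63.626588
iter 2: u=0.660927  f(a)=+2.316e-03  f'(a)=-2.010e-01  a ← 63.626588 − (+2.316e-03/-2.010e-01) = 63.638108
iter 3: u=0.660807  f(a)=+6.468e-07  f'(a)=-2.009e-01  a ← 63.638108 − (+6.468e-07/-2.009e-01) = 63.638111
iter 4: u=0.660807  f(a)=+7.105e-14  f'(a)=-2.009e-01  a ← 63.638111 − (+7.105e-14/-2.009e-01) = 63.638111
converged: |Δa| < 1e-12 after 4 iterations
sag = a·(cosh(S/(2a)) − 1) = 63.638111·(cosh(0.660807) − 1) = 14.407304
T_max/T_min = cosh(S/(2a)) = 1.226394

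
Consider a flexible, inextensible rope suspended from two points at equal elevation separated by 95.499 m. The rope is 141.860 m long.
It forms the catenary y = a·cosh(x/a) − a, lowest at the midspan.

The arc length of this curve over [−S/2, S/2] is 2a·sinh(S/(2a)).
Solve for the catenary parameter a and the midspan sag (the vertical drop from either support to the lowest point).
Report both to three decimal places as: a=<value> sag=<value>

a=29.824 sag=47.121

seed: a₀ = √(S³/(24(L−S))) = √(95.499³/(24·46.361)) = 27.977971
iter 1: u=1.706682  f(a)=+7.240e+00  f'(a)=-4.385e+00  a ← 27.977971 − (+7.240e+00/-4.385e+00) = 29.628804
iter 2: u=1.611591  f(a)=+6.902e-01  f'(a)=-3.586e+00  a ← 29.628804 − (+6.902e-01/-3.586e+00) = 29.821301
iter 3: u=1.601188  f(a)=+7.734e-03  f'(a)=-3.506e+00  a ← 29.821301 − (+7.734e-03/-3.506e+00) = 29.823507
iter 4: u=1.601069  f(a)=+9.952e-07  f'(a)=-3.505e+00  a ← 29.823507 − (+9.952e-07/-3.505e+00) = 29.823507
iter 5: u=1.601069  f(a)=+2.842e-14  f'(a)=-3.505e+00  a ← 29.823507 − (+2.842e-14/-3.505e+00) = 29.823507
converged: |Δa| < 1e-12 after 5 iterations
sag = a·(cosh(S/(2a)) − 1) = 29.823507·(cosh(1.601069) − 1) = 47.121320
T_max/T_min = cosh(S/(2a)) = 2.580006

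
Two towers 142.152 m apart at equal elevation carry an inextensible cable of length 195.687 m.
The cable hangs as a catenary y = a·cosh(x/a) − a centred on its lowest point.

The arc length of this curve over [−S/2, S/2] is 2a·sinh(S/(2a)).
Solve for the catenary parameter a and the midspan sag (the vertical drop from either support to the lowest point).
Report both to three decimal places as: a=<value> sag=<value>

a=49.752 sag=60.014

seed: a₀ = √(S³/(24(L−S))) = √(142.152³/(24·53.535)) = 47.282991
iter 1: u=1.503204  f(a)=+6.384e+00  f'(a)=-2.819e+00  a ← 47.282991 − (+6.384e+00/-2.819e+00) = 49.547565
iter 2: u=1.434500  f(a)=+4.873e-01  f'(a)=-2.404e+00  a ← 49.547565 − (+4.873e-01/-2.404e+00) = 49.750289
iter 3: u=1.428655  f(a)=+3.358e-03  f'(a)=-2.371e+00  a ← 49.750289 − (+3.358e-03/-2.371e+00) = 49.751705
iter 4: u=1.428614  f(a)=+1.619e-07  f'(a)=-2.371e+00  a ← 49.751705 − (+1.619e-07/-2.371e+00) = 49.751706
iter 5: u=1.428614  f(a)=+0.000e+00  f'(a)=-2.371e+00  a ← 49.751706 − (+0.000e+00/-2.371e+00) = 49.751706
converged: |Δa| < 1e-12 after 5 iterations
sag = a·(cosh(S/(2a)) − 1) = 49.751706·(cosh(1.428614) − 1) = 60.014331
T_max/T_min = cosh(S/(2a)) = 2.206277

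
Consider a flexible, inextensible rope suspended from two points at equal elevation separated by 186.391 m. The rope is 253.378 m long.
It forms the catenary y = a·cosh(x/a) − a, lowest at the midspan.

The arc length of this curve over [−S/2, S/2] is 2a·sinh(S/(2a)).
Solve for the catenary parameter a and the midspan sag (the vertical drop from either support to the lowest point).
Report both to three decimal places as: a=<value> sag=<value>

a=66.638 sag=76.508

seed: a₀ = √(S³/(24(L−S))) = √(186.391³/(24·66.987)) = 63.465327
iter 1: u=1.468447  f(a)=+7.604e+00  f'(a)=-2.603e+00  a ← 63.465327 − (+7.604e+00/-2.603e+00) = 66.387121
iter 2: u=1.403819  f(a)=+5.567e-01  f'(a)=-2.234e+00  a ← 66.387121 − (+5.567e-01/-2.234e+00) = 66.636264
iter 3: u=1.398570  f(a)=+3.504e-03  f'(a)=-2.206e+00  a ← 66.636264 − (+3.504e-03/-2.206e+00) = 66.637852
iter 4: u=1.398537  f(a)=+1.408e-07  f'(a)=-2.206e+00  a ← 66.637852 − (+1.408e-07/-2.206e+00) = 66.637852
iter 5: u=1.398537  f(a)=+5.684e-14  f'(a)=-2.206e+00  a ← 66.637852 − (+5.684e-14/-2.206e+00) = 66.637852
converged: |Δa| < 1e-12 after 5 iterations
sag = a·(cosh(S/(2a)) − 1) = 66.637852·(cosh(1.398537) − 1) = 76.507899
T_max/T_min = cosh(S/(2a)) = 2.148115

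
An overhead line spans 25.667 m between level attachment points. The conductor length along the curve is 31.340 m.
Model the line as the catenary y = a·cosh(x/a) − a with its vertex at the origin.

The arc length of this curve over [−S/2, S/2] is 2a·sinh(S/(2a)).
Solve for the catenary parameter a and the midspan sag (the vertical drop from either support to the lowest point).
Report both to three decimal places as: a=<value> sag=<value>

seed: a₀ = √(S³/(24(L−S))) = √(25.667³/(24·5.673)) = 11.144245
iter 1: u=1.151581  f(a)=+3.883e-01  f'(a)=-1.160e+00  a ← 11.144245 − (+3.883e-01/-1.160e+00) = 11.479044
iter 2: u=1.117994  f(a)=+1.818e-02  f'(a)=-1.053e+00  a ← 11.479044 − (+1.818e-02/-1.053e+00) = 11.496307
iter 3: u=1.116315  f(a)=+4.422e-05  f'(a)=-1.048e+00  a ← 11.496307 − (+4.422e-05/-1.048e+00) = 11.496349
iter 4: u=1.116311  f(a)=+2.630e-10  f'(a)=-1.048e+00  a ← 11.496349 − (+2.630e-10/-1.048e+00) = 11.496349
iter 5: u=1.116311  f(a)=+7.105e-15  f'(a)=-1.048e+00  a ← 11.496349 − (+7.105e-15/-1.048e+00) = 11.496349
converged: |Δa| < 1e-12 after 5 iterations
sag = a·(cosh(S/(2a)) − 1) = 11.496349·(cosh(1.116311) − 1) = 7.938541
T_max/T_min = cosh(S/(2a)) = 1.690527

a=11.496 sag=7.939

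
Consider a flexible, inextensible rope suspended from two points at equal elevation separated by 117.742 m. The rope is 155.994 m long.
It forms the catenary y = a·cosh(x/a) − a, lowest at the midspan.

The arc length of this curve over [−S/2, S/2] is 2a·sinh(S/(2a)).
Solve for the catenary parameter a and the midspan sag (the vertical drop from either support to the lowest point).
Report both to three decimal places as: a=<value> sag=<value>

a=44.084 sag=45.509

seed: a₀ = √(S³/(24(L−S))) = √(117.742³/(24·38.252)) = 42.166196
iter 1: u=1.396166  f(a)=+3.906e+00  f'(a)=-2.194e+00  a ← 42.166196 − (+3.906e+00/-2.194e+00) = 43.946874
iter 2: u=1.339595  f(a)=+2.611e-01  f'(a)=-1.909e+00  a ← 43.946874 − (+2.611e-01/-1.909e+00) = 44.083604
iter 3: u=1.335440  f(a)=+1.351e-03  f'(a)=-1.890e+00  a ← 44.083604 − (+1.351e-03/-1.890e+00) = 44.084318
iter 4: u=1.335418  f(a)=+3.658e-08  f'(a)=-1.889e+00  a ← 44.084318 − (+3.658e-08/-1.889e+00) = 44.084318
iter 5: u=1.335418  f(a)=+0.000e+00  f'(a)=-1.889e+00  a ← 44.084318 − (+0.000e+00/-1.889e+00) = 44.084318
converged: |Δa| < 1e-12 after 5 iterations
sag = a·(cosh(S/(2a)) − 1) = 44.084318·(cosh(1.335418) − 1) = 45.508980
T_max/T_min = cosh(S/(2a)) = 2.032317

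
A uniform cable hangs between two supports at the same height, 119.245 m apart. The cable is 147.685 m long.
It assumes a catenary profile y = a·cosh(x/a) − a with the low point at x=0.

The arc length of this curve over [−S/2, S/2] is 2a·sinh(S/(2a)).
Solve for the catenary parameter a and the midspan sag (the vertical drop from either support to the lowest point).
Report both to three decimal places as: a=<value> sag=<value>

a=51.535 sag=38.513

seed: a₀ = √(S³/(24(L−S))) = √(119.245³/(24·28.440)) = 49.841356
iter 1: u=1.196246  f(a)=+2.106e+00  f'(a)=-1.313e+00  a ← 49.841356 − (+2.106e+00/-1.313e+00) = 51.444899
iter 2: u=1.158958  f(a)=+1.059e-01  f'(a)=-1.184e+00  a ← 51.444899 − (+1.059e-01/-1.184e+00) = 51.534327
iter 3: u=1.156947  f(a)=+2.992e-04  f'(a)=-1.177e+00  a ← 51.534327 − (+2.992e-04/-1.177e+00) = 51.534581
iter 4: u=1.156942  f(a)=+2.403e-09  f'(a)=-1.177e+00  a ← 51.534581 − (+2.403e-09/-1.177e+00) = 51.534581
iter 5: u=1.156942  f(a)=-2.842e-14  f'(a)=-1.177e+00  a ← 51.534581 − (-2.842e-14/-1.177e+00) = 51.534581
converged: |Δa| < 1e-12 after 5 iterations
sag = a·(cosh(S/(2a)) − 1) = 51.534581·(cosh(1.156942) − 1) = 38.512783
T_max/T_min = cosh(S/(2a)) = 1.747319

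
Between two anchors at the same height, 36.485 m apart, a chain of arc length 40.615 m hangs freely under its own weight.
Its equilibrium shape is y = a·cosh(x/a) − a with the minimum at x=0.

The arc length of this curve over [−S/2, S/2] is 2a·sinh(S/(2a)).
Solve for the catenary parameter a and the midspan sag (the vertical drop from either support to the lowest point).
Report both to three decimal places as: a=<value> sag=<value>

a=22.502 sag=7.809

seed: a₀ = √(S³/(24(L−S))) = √(36.485³/(24·4.130)) = 22.135579
iter 1: u=0.824126  f(a)=+1.425e-01  f'(a)=-3.991e-01  a ← 22.135579 − (+1.425e-01/-3.991e-01) = 22.492715
iter 2: u=0.811040  f(a)=+3.523e-03  f'(a)=-3.796e-01  a ← 22.492715 − (+3.523e-03/-3.796e-01) = 22.501995
iter 3: u=0.810706  f(a)=+2.273e-06  f'(a)=-3.791e-01  a ← 22.501995 − (+2.273e-06/-3.791e-01) = 22.502001
iter 4: u=0.810706  f(a)=+9.450e-13  f'(a)=-3.791e-01  a ← 22.502001 − (+9.450e-13/-3.791e-01) = 22.502001
converged: |Δa| < 1e-12 after 4 iterations
sag = a·(cosh(S/(2a)) − 1) = 22.502001·(cosh(0.810706) − 1) = 7.808634
T_max/T_min = cosh(S/(2a)) = 1.347020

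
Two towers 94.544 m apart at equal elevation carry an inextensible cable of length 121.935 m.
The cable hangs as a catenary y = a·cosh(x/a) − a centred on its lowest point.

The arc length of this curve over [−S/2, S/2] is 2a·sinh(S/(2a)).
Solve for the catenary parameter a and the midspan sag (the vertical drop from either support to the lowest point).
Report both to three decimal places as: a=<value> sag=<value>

seed: a₀ = √(S³/(24(L−S))) = √(94.544³/(24·27.391)) = 35.854312
iter 1: u=1.318447  f(a)=+2.482e+00  f'(a)=-1.811e+00  a ← 35.854312 − (+2.482e+00/-1.811e+00) = 37.224981
iter 2: u=1.269900  f(a)=+1.494e-01  f'(a)=-1.599e+00  a ← 37.224981 − (+1.494e-01/-1.599e+00) = 37.318446
iter 3: u=1.266719  f(a)=+6.183e-04  f'(a)=-1.585e+00  a ← 37.318446 − (+6.183e-04/-1.585e+00) = 37.318836
iter 4: u=1.266706  f(a)=+1.068e-08  f'(a)=-1.585e+00  a ← 37.318836 − (+1.068e-08/-1.585e+00) = 37.318836
iter 5: u=1.266706  f(a)=-1.421e-14  f'(a)=-1.585e+00  a ← 37.318836 − (-1.421e-14/-1.585e+00) = 37.318836
converged: |Δa| < 1e-12 after 5 iterations
sag = a·(cosh(S/(2a)) − 1) = 37.318836·(cosh(1.266706) − 1) = 34.163550
T_max/T_min = cosh(S/(2a)) = 1.915451

a=37.319 sag=34.164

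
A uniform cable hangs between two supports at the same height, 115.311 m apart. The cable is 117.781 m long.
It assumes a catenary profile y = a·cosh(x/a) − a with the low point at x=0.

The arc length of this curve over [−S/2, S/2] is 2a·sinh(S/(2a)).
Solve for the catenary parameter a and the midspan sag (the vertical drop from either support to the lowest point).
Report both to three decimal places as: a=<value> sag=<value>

seed: a₀ = √(S³/(24(L−S))) = √(115.311³/(24·2.470)) = 160.824426
iter 1: u=0.358500  f(a)=+1.592e-02  f'(a)=-3.111e-02  a ← 160.824426 − (+1.592e-02/-3.111e-02) = 161.336140
iter 2: u=0.357363  f(a)=+7.631e-05  f'(a)=-3.082e-02  a ← 161.336140 − (+7.631e-05/-3.082e-02) = 161.338616
iter 3: u=0.357357  f(a)=+1.772e-09  f'(a)=-3.081e-02  a ← 161.338616 − (+1.772e-09/-3.081e-02) = 161.338616
iter 4: u=0.357357  f(a)=+1.421e-14  f'(a)=-3.081e-02  a ← 161.338616 − (+1.421e-14/-3.081e-02) = 161.338616
converged: |Δa| < 1e-12 after 4 iterations
sag = a·(cosh(S/(2a)) − 1) = 161.338616·(cosh(0.357357) − 1) = 10.411901
T_max/T_min = cosh(S/(2a)) = 1.064534

a=161.339 sag=10.412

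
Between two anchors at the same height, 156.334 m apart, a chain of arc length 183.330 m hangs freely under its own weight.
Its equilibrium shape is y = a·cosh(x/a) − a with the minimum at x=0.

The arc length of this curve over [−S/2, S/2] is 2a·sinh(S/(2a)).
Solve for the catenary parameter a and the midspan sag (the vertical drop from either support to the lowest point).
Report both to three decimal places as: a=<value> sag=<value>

a=78.708 sag=42.112

seed: a₀ = √(S³/(24(L−S))) = √(156.334³/(24·26.996)) = 76.793565
iter 1: u=1.017885  f(a)=+1.434e+00  f'(a)=-7.787e-01  a ← 76.793565 − (+1.434e+00/-7.787e-01) = 78.634536
iter 2: u=0.994054  f(a)=+5.317e-02  f'(a)=-7.219e-01  a ← 78.634536 − (+5.317e-02/-7.219e-01) = 78.708188
iter 3: u=0.993124  f(a)=+7.938e-05  f'(a)=-7.197e-01  a ← 78.708188 − (+7.938e-05/-7.197e-01) = 78.708298
iter 4: u=0.993123  f(a)=+1.775e-10  f'(a)=-7.197e-01  a ← 78.708298 − (+1.775e-10/-7.197e-01) = 78.708298
iter 5: u=0.993123  f(a)=+2.842e-14  f'(a)=-7.197e-01  a ← 78.708298 − (+2.842e-14/-7.197e-01) = 78.708298
converged: |Δa| < 1e-12 after 5 iterations
sag = a·(cosh(S/(2a)) − 1) = 78.708298·(cosh(0.993123) − 1) = 42.111685
T_max/T_min = cosh(S/(2a)) = 1.535035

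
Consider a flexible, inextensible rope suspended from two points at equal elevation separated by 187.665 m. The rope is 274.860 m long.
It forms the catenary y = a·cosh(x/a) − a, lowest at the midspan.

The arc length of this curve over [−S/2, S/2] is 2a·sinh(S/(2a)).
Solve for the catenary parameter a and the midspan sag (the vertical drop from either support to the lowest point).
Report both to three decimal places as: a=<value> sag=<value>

seed: a₀ = √(S³/(24(L−S))) = √(187.665³/(24·87.195)) = 56.198343
iter 1: u=1.669667  f(a)=+1.299e+01  f'(a)=-4.059e+00  a ← 56.198343 − (+1.299e+01/-4.059e+00) = 59.399399
iter 2: u=1.579688  f(a)=+1.193e+00  f'(a)=-3.345e+00  a ← 59.399399 − (+1.193e+00/-3.345e+00) = 59.755989
iter 3: u=1.570261  f(a)=+1.230e-02  f'(a)=-3.276e+00  a ← 59.755989 − (+1.230e-02/-3.276e+00) = 59.759742
iter 4: u=1.570162  f(a)=+1.337e-06  f'(a)=-3.276e+00  a ← 59.759742 − (+1.337e-06/-3.276e+00) = 59.759742
iter 5: u=1.570162  f(a)=+0.000e+00  f'(a)=-3.276e+00  a ← 59.759742 − (+0.000e+00/-3.276e+00) = 59.759742
converged: |Δa| < 1e-12 after 5 iterations
sag = a·(cosh(S/(2a)) − 1) = 59.759742·(cosh(1.570162) − 1) = 90.100965
T_max/T_min = cosh(S/(2a)) = 2.507720

a=59.760 sag=90.101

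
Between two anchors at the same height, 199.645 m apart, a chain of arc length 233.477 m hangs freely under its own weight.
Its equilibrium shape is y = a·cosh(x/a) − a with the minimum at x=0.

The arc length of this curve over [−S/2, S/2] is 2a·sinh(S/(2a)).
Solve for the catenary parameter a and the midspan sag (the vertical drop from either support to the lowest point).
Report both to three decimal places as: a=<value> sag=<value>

a=101.420 sag=53.221

seed: a₀ = √(S³/(24(L−S))) = √(199.645³/(24·33.832)) = 98.996126
iter 1: u=1.008348  f(a)=+1.762e+00  f'(a)=-7.556e-01  a ← 98.996126 − (+1.762e+00/-7.556e-01) = 101.328395
iter 2: u=0.985138  f(a)=+6.420e-02  f'(a)=-7.014e-01  a ← 101.328395 − (+6.420e-02/-7.014e-01) = 101.419919
iter 3: u=0.984249  f(a)=+9.234e-05  f'(a)=-6.994e-01  a ← 101.419919 − (+9.234e-05/-6.994e-01) = 101.420051
iter 4: u=0.984248  f(a)=+1.916e-10  f'(a)=-6.994e-01  a ← 101.420051 − (+1.916e-10/-6.994e-01) = 101.420051
iter 5: u=0.984248  f(a)=+2.842e-14  f'(a)=-6.994e-01  a ← 101.420051 − (+2.842e-14/-6.994e-01) = 101.420051
converged: |Δa| < 1e-12 after 5 iterations
sag = a·(cosh(S/(2a)) − 1) = 101.420051·(cosh(0.984248) − 1) = 53.221160
T_max/T_min = cosh(S/(2a)) = 1.524760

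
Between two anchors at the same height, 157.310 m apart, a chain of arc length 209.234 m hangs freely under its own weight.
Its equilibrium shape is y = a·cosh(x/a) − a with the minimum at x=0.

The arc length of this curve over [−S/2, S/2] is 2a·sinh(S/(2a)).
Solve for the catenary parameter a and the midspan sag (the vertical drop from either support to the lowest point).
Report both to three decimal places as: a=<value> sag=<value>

a=58.472 sag=61.377

seed: a₀ = √(S³/(24(L−S))) = √(157.310³/(24·51.924)) = 55.891376
iter 1: u=1.407283  f(a)=+5.391e+00  f'(a)=-2.253e+00  a ← 55.891376 − (+5.391e+00/-2.253e+00) = 58.284119
iter 2: u=1.349510  f(a)=+3.655e-01  f'(a)=-1.957e+00  a ← 58.284119 − (+3.655e-01/-1.957e+00) = 58.470895
iter 3: u=1.345199  f(a)=+1.951e-03  f'(a)=-1.936e+00  a ← 58.470895 − (+1.951e-03/-1.936e+00) = 58.471903
iter 4: u=1.345176  f(a)=+5.620e-08  f'(a)=-1.936e+00  a ← 58.471903 − (+5.620e-08/-1.936e+00) = 58.471903
iter 5: u=1.345176  f(a)=+0.000e+00  f'(a)=-1.936e+00  a ← 58.471903 − (+0.000e+00/-1.936e+00) = 58.471903
converged: |Δa| < 1e-12 after 5 iterations
sag = a·(cosh(S/(2a)) − 1) = 58.471903·(cosh(1.345176) − 1) = 61.376669
T_max/T_min = cosh(S/(2a)) = 2.049678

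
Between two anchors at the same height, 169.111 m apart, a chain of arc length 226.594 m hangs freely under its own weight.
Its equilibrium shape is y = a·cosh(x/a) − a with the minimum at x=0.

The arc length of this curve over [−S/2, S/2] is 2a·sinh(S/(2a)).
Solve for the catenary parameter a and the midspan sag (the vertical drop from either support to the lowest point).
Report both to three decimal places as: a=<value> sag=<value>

a=62.018 sag=67.142

seed: a₀ = √(S³/(24(L−S))) = √(169.111³/(24·57.483)) = 59.208281
iter 1: u=1.428103  f(a)=+6.155e+00  f'(a)=-2.368e+00  a ← 59.208281 − (+6.155e+00/-2.368e+00) = 61.807699
iter 2: u=1.368042  f(a)=+4.285e-01  f'(a)=-2.048e+00  a ← 61.807699 − (+4.285e-01/-2.048e+00) = 62.016889
iter 3: u=1.363427  f(a)=+2.421e-03  f'(a)=-2.025e+00  a ← 62.016889 − (+2.421e-03/-2.025e+00) = 62.018085
iter 4: u=1.363401  f(a)=+7.825e-08  f'(a)=-2.025e+00  a ← 62.018085 − (+7.825e-08/-2.025e+00) = 62.018085
iter 5: u=1.363401  f(a)=-2.842e-14  f'(a)=-2.025e+00  a ← 62.018085 − (-2.842e-14/-2.025e+00) = 62.018085
converged: |Δa| < 1e-12 after 5 iterations
sag = a·(cosh(S/(2a)) − 1) = 62.018085·(cosh(1.363401) − 1) = 67.142486
T_max/T_min = cosh(S/(2a)) = 2.082628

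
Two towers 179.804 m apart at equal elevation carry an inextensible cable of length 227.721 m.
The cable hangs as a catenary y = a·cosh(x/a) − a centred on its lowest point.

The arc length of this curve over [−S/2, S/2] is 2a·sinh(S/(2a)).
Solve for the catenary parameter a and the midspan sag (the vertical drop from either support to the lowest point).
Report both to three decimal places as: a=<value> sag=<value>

a=73.780 sag=61.895

seed: a₀ = √(S³/(24(L−S))) = √(179.804³/(24·47.917)) = 71.096561
iter 1: u=1.264506  f(a)=+3.980e+00  f'(a)=-1.576e+00  a ← 71.096561 − (+3.980e+00/-1.576e+00) = 73.621718
iter 2: u=1.221134  f(a)=+2.219e-01  f'(a)=-1.405e+00  a ← 73.621718 − (+2.219e-01/-1.405e+00) = 73.779647
iter 3: u=1.218520  f(a)=+7.796e-04  f'(a)=-1.395e+00  a ← 73.779647 − (+7.796e-04/-1.395e+00) = 73.780206
iter 4: u=1.218511  f(a)=+9.699e-09  f'(a)=-1.395e+00  a ← 73.780206 − (+9.699e-09/-1.395e+00) = 73.780206
iter 5: u=1.218511  f(a)=+0.000e+00  f'(a)=-1.395e+00  a ← 73.780206 − (+0.000e+00/-1.395e+00) = 73.780206
converged: |Δa| < 1e-12 after 5 iterations
sag = a·(cosh(S/(2a)) − 1) = 73.780206·(cosh(1.218511) − 1) = 61.894892
T_max/T_min = cosh(S/(2a)) = 1.838909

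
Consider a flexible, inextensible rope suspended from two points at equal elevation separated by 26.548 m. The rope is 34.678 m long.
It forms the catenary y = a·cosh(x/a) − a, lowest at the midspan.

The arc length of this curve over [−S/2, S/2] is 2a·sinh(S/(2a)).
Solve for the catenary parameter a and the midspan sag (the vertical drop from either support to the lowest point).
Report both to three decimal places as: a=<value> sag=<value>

a=10.214 sag=9.910

seed: a₀ = √(S³/(24(L−S))) = √(26.548³/(24·8.130)) = 9.792573
iter 1: u=1.355517  f(a)=+7.804e-01  f'(a)=-1.986e+00  a ← 9.792573 − (+7.804e-01/-1.986e+00) = 10.185493
iter 2: u=1.303226  f(a)=+4.943e-02  f'(a)=-1.742e+00  a ← 10.185493 − (+4.943e-02/-1.742e+00) = 10.213870
iter 3: u=1.299605  f(a)=+2.280e-04  f'(a)=-1.726e+00  a ← 10.213870 − (+2.280e-04/-1.726e+00) = 10.214002
iter 4: u=1.299589  f(a)=+4.897e-09  f'(a)=-1.726e+00  a ← 10.214002 − (+4.897e-09/-1.726e+00) = 10.214002
iter 5: u=1.299589  f(a)=+7.105e-15  f'(a)=-1.726e+00  a ← 10.214002 − (+7.105e-15/-1.726e+00) = 10.214002
converged: |Δa| < 1e-12 after 5 iterations
sag = a·(cosh(S/(2a)) − 1) = 10.214002·(cosh(1.299589) − 1) = 9.909784
T_max/T_min = cosh(S/(2a)) = 1.970216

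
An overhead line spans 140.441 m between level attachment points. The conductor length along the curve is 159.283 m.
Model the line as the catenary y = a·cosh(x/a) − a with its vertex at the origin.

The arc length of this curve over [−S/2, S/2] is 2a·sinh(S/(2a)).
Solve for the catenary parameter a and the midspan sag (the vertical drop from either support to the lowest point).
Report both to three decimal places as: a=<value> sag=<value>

a=79.794 sag=32.944

seed: a₀ = √(S³/(24(L−S))) = √(140.441³/(24·18.842)) = 78.265750
iter 1: u=0.897206  f(a)=+7.731e-01  f'(a)=-5.214e-01  a ← 78.265750 − (+7.731e-01/-5.214e-01) = 79.748493
iter 2: u=0.880524  f(a)=+2.252e-02  f'(a)=-4.914e-01  a ← 79.748493 − (+2.252e-02/-4.914e-01) = 79.794312
iter 3: u=0.880019  f(a)=+2.037e-05  f'(a)=-4.905e-01  a ← 79.794312 − (+2.037e-05/-4.905e-01) = 79.794353
iter 4: u=0.880018  f(a)=+1.671e-11  f'(a)=-4.905e-01  a ← 79.794353 − (+1.671e-11/-4.905e-01) = 79.794353
converged: |Δa| < 1e-12 after 4 iterations
sag = a·(cosh(S/(2a)) − 1) = 79.794353·(cosh(0.880018) − 1) = 32.943872
T_max/T_min = cosh(S/(2a)) = 1.412860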